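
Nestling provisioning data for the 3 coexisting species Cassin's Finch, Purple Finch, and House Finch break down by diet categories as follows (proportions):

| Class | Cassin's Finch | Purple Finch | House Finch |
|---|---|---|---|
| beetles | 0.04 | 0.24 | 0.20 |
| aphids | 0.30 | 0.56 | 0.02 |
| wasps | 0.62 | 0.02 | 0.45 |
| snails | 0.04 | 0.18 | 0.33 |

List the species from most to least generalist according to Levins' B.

House Finch > Purple Finch > Cassin's Finch

Σp_Cassᵢ² = 0.04² + 0.30² + 0.62² + 0.04² = 0.0016 + 0.0900 + 0.3844 + 0.0016 = 0.4776
B_Cass = 1 / 0.4776 = 2.0938
Σp_Purpᵢ² = 0.24² + 0.56² + 0.02² + 0.18² = 0.0576 + 0.3136 + 0.0004 + 0.0324 = 0.4040
B_Purp = 1 / 0.4040 = 2.4752
Σp_Housᵢ² = 0.20² + 0.02² + 0.45² + 0.33² = 0.0400 + 0.0004 + 0.2025 + 0.1089 = 0.3518
B_Hous = 1 / 0.3518 = 2.8425
Ranking by B (broadest → narrowest): House Finch (2.84) > Purple Finch (2.48) > Cassin's Finch (2.09)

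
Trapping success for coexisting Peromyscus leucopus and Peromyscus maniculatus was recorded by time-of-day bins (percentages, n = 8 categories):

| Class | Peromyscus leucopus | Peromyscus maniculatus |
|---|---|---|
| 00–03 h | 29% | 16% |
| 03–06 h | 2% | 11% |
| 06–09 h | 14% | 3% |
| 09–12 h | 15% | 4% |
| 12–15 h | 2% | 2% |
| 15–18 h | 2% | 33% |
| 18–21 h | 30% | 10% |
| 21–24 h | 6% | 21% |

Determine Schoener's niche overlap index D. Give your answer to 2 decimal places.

0.45

Convert percentages to proportions (divide by 100).
Σ|p₁ᵢ − p₂ᵢ| = 0.13 + 0.09 + 0.11 + 0.11 + 0.00 + 0.31 + 0.20 + 0.15 = 1.10
D = 1 − ½ × 1.10 = 1 − 0.550 = 0.4500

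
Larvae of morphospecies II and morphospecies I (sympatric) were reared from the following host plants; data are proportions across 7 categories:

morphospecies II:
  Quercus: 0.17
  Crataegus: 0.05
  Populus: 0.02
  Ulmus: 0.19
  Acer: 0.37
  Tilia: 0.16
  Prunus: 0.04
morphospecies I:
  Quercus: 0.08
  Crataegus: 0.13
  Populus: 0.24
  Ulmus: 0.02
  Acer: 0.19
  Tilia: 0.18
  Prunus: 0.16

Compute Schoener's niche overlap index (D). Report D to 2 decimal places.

Σ|p₁ᵢ − p₂ᵢ| = 0.09 + 0.08 + 0.22 + 0.17 + 0.18 + 0.02 + 0.12 = 0.88
D = 1 − ½ × 0.88 = 1 − 0.440 = 0.5600

0.56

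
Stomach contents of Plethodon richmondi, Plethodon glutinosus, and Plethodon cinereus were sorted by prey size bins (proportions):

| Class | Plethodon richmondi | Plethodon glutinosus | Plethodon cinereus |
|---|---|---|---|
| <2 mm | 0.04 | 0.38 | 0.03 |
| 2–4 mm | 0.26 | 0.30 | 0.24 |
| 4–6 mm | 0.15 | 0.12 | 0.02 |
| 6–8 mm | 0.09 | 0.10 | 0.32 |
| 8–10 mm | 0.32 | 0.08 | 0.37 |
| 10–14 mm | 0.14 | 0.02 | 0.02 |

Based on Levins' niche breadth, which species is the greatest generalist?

Plethodon richmondi

Σp_richᵢ² = 0.04² + 0.26² + 0.15² + 0.09² + 0.32² + 0.14² = 0.0016 + 0.0676 + 0.0225 + 0.0081 + 0.1024 + 0.0196 = 0.2218
B_rich = 1 / 0.2218 = 4.5086
Σp_glutᵢ² = 0.38² + 0.30² + 0.12² + 0.10² + 0.08² + 0.02² = 0.1444 + 0.0900 + 0.0144 + 0.0100 + 0.0064 + 0.0004 = 0.2656
B_glut = 1 / 0.2656 = 3.7651
Σp_cineᵢ² = 0.03² + 0.24² + 0.02² + 0.32² + 0.37² + 0.02² = 0.0009 + 0.0576 + 0.0004 + 0.1024 + 0.1369 + 0.0004 = 0.2986
B_cine = 1 / 0.2986 = 3.3490
Highest B → broadest niche (most generalist): Plethodon richmondi (B = 4.51).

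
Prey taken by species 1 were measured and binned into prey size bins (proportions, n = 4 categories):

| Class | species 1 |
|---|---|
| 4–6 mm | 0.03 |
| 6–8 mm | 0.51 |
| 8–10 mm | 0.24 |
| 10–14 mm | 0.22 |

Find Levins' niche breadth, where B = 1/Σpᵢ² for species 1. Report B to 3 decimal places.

2.725

Σpᵢ² = 0.03² + 0.51² + 0.24² + 0.22² = 0.0009 + 0.2601 + 0.0576 + 0.0484 = 0.3670
B = 1 / 0.3670 = 2.72480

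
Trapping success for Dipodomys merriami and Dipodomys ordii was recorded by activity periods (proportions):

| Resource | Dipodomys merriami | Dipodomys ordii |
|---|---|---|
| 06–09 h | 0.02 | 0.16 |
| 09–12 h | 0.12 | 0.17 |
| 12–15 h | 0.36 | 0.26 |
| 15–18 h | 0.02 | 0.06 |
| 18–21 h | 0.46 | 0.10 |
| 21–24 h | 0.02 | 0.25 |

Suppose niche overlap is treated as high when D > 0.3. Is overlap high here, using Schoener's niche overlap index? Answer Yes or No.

Σ|p₁ᵢ − p₂ᵢ| = 0.14 + 0.05 + 0.10 + 0.04 + 0.36 + 0.23 = 0.92
D = 1 − ½ × 0.92 = 1 − 0.460 = 0.5400
D = 0.5400 > 0.3 → Yes.

Yes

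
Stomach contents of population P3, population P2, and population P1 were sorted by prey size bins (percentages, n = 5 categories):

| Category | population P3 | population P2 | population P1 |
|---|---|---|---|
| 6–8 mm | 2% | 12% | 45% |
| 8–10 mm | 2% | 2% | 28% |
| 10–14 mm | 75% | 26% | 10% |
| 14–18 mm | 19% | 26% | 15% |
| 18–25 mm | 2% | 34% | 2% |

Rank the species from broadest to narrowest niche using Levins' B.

Convert percentages to proportions (divide by 100).
Σp_P3ᵢ² = 0.02² + 0.02² + 0.75² + 0.19² + 0.02² = 0.0004 + 0.0004 + 0.5625 + 0.0361 + 0.0004 = 0.5998
B_P3 = 1 / 0.5998 = 1.6672
Σp_P2ᵢ² = 0.12² + 0.02² + 0.26² + 0.26² + 0.34² = 0.0144 + 0.0004 + 0.0676 + 0.0676 + 0.1156 = 0.2656
B_P2 = 1 / 0.2656 = 3.7651
Σp_P1ᵢ² = 0.45² + 0.28² + 0.10² + 0.15² + 0.02² = 0.2025 + 0.0784 + 0.0100 + 0.0225 + 0.0004 = 0.3138
B_P1 = 1 / 0.3138 = 3.1867
Ranking by B (broadest → narrowest): population P2 (3.77) > population P1 (3.19) > population P3 (1.67)

population P2 > population P1 > population P3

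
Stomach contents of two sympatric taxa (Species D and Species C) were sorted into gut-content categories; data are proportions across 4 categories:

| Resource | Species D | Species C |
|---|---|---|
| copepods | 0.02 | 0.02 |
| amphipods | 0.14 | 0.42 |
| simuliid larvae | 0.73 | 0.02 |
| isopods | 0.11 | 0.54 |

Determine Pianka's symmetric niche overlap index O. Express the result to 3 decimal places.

Σ p₁ᵢp₂ᵢ = 0.0004 + 0.0588 + 0.0146 + 0.0594 = 0.1332
Σp_1ᵢ² = 0.02² + 0.14² + 0.73² + 0.11² = 0.0004 + 0.0196 + 0.5329 + 0.0121 = 0.5650
Σp_2ᵢ² = 0.02² + 0.42² + 0.02² + 0.54² = 0.0004 + 0.1764 + 0.0004 + 0.2916 = 0.4688
O = 0.1332 / √(0.5650 × 0.4688) = 0.1332 / 0.514657 = 0.25881

0.259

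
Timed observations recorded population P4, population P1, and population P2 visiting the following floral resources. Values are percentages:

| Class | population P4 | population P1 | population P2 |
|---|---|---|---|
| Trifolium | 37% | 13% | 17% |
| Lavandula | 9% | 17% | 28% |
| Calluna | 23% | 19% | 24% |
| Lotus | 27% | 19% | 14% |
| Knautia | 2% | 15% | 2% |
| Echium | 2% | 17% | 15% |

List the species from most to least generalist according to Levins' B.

Convert percentages to proportions (divide by 100).
Σp_P4ᵢ² = 0.37² + 0.09² + 0.23² + 0.27² + 0.02² + 0.02² = 0.1369 + 0.0081 + 0.0529 + 0.0729 + 0.0004 + 0.0004 = 0.2716
B_P4 = 1 / 0.2716 = 3.6819
Σp_P1ᵢ² = 0.13² + 0.17² + 0.19² + 0.19² + 0.15² + 0.17² = 0.0169 + 0.0289 + 0.0361 + 0.0361 + 0.0225 + 0.0289 = 0.1694
B_P1 = 1 / 0.1694 = 5.9032
Σp_P2ᵢ² = 0.17² + 0.28² + 0.24² + 0.14² + 0.02² + 0.15² = 0.0289 + 0.0784 + 0.0576 + 0.0196 + 0.0004 + 0.0225 = 0.2074
B_P2 = 1 / 0.2074 = 4.8216
Ranking by B (broadest → narrowest): population P1 (5.90) > population P2 (4.82) > population P4 (3.68)

population P1 > population P2 > population P4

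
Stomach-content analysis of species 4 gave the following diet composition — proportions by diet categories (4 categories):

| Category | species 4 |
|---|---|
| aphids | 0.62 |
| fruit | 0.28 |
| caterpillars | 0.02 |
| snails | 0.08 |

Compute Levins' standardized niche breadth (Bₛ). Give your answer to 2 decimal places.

0.38

Σpᵢ² = 0.62² + 0.28² + 0.02² + 0.08² = 0.3844 + 0.0784 + 0.0004 + 0.0064 = 0.4696
B = 1 / 0.4696 = 2.1295
Bₛ = (B − 1)/(n − 1) = (2.1295 − 1)/(4 − 1) = 1.1295/3 = 0.3765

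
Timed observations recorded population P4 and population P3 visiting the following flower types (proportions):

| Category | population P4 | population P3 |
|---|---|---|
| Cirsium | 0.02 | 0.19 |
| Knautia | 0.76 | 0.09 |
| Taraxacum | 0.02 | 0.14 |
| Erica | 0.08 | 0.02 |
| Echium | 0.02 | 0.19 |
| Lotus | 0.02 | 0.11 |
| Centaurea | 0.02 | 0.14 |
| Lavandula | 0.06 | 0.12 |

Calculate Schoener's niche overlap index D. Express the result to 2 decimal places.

Σ|p₁ᵢ − p₂ᵢ| = 0.17 + 0.67 + 0.12 + 0.06 + 0.17 + 0.09 + 0.12 + 0.06 = 1.46
D = 1 − ½ × 1.46 = 1 − 0.730 = 0.2700

0.27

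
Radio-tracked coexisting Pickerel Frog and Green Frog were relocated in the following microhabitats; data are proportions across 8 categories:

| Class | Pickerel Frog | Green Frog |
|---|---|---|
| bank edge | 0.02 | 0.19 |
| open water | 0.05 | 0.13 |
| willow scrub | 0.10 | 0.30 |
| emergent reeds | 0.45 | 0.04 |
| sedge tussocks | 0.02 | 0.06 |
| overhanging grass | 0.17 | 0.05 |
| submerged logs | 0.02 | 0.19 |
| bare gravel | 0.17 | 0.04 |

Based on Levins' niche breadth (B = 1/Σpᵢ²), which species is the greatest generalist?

Σp_Pickᵢ² = 0.02² + 0.05² + 0.10² + 0.45² + 0.02² + 0.17² + 0.02² + 0.17² = 0.0004 + 0.0025 + 0.0100 + 0.2025 + 0.0004 + 0.0289 + 0.0004 + 0.0289 = 0.2740
B_Pick = 1 / 0.2740 = 3.6496
Σp_Greeᵢ² = 0.19² + 0.13² + 0.30² + 0.04² + 0.06² + 0.05² + 0.19² + 0.04² = 0.0361 + 0.0169 + 0.0900 + 0.0016 + 0.0036 + 0.0025 + 0.0361 + 0.0016 = 0.1884
B_Gree = 1 / 0.1884 = 5.3079
Highest B → broadest niche (most generalist): Green Frog (B = 5.31).

Green Frog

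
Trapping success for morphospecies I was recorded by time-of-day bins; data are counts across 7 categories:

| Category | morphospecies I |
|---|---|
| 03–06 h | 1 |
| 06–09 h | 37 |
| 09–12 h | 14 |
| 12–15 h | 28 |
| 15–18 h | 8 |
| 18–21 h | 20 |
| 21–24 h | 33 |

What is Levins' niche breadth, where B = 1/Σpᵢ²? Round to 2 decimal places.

Proportions for morphospecies I (n=141): 1/141=0.0071, 37/141=0.2624, 14/141=0.0993, 28/141=0.1986, 8/141=0.0567, 20/141=0.1418, 33/141=0.2340
Σpᵢ² = 0.0071² + 0.2624² + 0.0993² + 0.1986² + 0.0567² + 0.1418² + 0.2340² = 0.000050 + 0.068854 + 0.009860 + 0.039442 + 0.003215 + 0.020107 + 0.054756 = 0.196284
B = 1 / 0.196284 = 5.0947

5.09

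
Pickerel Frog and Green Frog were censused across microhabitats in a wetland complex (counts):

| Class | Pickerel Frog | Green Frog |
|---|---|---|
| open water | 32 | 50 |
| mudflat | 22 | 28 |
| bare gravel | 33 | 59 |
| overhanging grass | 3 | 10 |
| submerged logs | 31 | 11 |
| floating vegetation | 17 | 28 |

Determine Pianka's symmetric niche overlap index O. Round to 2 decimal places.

0.92

Proportions for Pickerel Frog (n=138): 32/138=0.2319, 22/138=0.1594, 33/138=0.2391, 3/138=0.0217, 31/138=0.2246, 17/138=0.1232
Proportions for Green Frog (n=186): 50/186=0.2688, 28/186=0.1505, 59/186=0.3172, 10/186=0.0538, 11/186=0.0591, 28/186=0.1505
Σ p₁ᵢp₂ᵢ = 0.062335 + 0.023990 + 0.075843 + 0.001167 + 0.013274 + 0.018542 = 0.195151
Σp_1ᵢ² = 0.2319² + 0.1594² + 0.2391² + 0.0217² + 0.2246² + 0.1232² = 0.053778 + 0.025408 + 0.057169 + 0.000471 + 0.050445 + 0.015178 = 0.202449
Σp_2ᵢ² = 0.2688² + 0.1505² + 0.3172² + 0.0538² + 0.0591² + 0.1505² = 0.072253 + 0.022650 + 0.100616 + 0.002894 + 0.003493 + 0.022650 = 0.224556
O = 0.195151 / √(0.202449 × 0.224556) = 0.195151 / 0.2132162 = 0.9153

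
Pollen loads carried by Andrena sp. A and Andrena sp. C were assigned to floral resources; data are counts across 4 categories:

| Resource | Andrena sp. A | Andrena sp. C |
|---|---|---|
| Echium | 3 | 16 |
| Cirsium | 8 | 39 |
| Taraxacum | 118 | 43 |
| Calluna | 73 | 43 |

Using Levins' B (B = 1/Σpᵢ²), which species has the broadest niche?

Andrena sp. C

Proportions for Andrena sp. A (n=202): 3/202=0.0149, 8/202=0.0396, 118/202=0.5842, 73/202=0.3614
Proportions for Andrena sp. C (n=141): 16/141=0.1135, 39/141=0.2766, 43/141=0.3050, 43/141=0.3050
Σp_Aᵢ² = 0.0149² + 0.0396² + 0.5842² + 0.3614² = 0.000222 + 0.001568 + 0.341290 + 0.130610 = 0.473690
B_A = 1 / 0.473690 = 2.1111
Σp_Cᵢ² = 0.1135² + 0.2766² + 0.3050² + 0.3050² = 0.012882 + 0.076508 + 0.093025 + 0.093025 = 0.275440
B_C = 1 / 0.275440 = 3.6306
Highest B → broadest niche (most generalist): Andrena sp. C (B = 3.63).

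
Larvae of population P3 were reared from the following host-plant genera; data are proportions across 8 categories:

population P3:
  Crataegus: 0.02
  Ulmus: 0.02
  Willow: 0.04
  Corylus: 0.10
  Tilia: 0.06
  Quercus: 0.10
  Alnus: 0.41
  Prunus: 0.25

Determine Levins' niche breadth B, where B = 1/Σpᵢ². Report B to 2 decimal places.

Σpᵢ² = 0.02² + 0.02² + 0.04² + 0.10² + 0.06² + 0.10² + 0.41² + 0.25² = 0.0004 + 0.0004 + 0.0016 + 0.0100 + 0.0036 + 0.0100 + 0.1681 + 0.0625 = 0.2566
B = 1 / 0.2566 = 3.8971

3.90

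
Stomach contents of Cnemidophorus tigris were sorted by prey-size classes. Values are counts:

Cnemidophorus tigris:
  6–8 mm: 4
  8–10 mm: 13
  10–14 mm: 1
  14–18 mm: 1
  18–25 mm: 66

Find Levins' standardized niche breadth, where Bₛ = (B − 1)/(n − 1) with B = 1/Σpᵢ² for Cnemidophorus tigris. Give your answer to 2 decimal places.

0.15

Proportions for Cnemidophorus tigris (n=85): 4/85=0.0471, 13/85=0.1529, 1/85=0.0118, 1/85=0.0118, 66/85=0.7765
Σpᵢ² = 0.0471² + 0.1529² + 0.0118² + 0.0118² + 0.7765² = 0.002218 + 0.023378 + 0.000139 + 0.000139 + 0.602952 = 0.628826
B = 1 / 0.628826 = 1.5903
Bₛ = (B − 1)/(n − 1) = (1.5903 − 1)/(5 − 1) = 0.5903/4 = 0.1476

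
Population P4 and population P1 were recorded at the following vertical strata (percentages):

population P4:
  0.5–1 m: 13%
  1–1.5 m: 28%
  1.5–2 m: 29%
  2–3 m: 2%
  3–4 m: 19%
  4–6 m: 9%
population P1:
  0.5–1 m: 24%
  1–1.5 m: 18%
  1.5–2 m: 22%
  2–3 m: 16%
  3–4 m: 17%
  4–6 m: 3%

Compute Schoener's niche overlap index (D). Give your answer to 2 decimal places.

0.75

Convert percentages to proportions (divide by 100).
Σ|p₁ᵢ − p₂ᵢ| = 0.11 + 0.10 + 0.07 + 0.14 + 0.02 + 0.06 = 0.50
D = 1 − ½ × 0.50 = 1 − 0.250 = 0.7500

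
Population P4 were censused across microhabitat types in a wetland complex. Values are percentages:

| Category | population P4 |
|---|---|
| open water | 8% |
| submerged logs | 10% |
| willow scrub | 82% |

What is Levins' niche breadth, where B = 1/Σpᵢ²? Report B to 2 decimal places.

1.45

Convert percentages to proportions (divide by 100).
Σpᵢ² = 0.08² + 0.10² + 0.82² = 0.0064 + 0.0100 + 0.6724 = 0.6888
B = 1 / 0.6888 = 1.4518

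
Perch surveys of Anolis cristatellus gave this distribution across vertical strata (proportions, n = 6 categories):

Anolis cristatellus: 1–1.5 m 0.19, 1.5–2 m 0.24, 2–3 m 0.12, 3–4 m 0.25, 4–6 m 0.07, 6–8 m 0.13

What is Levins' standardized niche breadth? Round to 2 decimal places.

Σpᵢ² = 0.19² + 0.24² + 0.12² + 0.25² + 0.07² + 0.13² = 0.0361 + 0.0576 + 0.0144 + 0.0625 + 0.0049 + 0.0169 = 0.1924
B = 1 / 0.1924 = 5.1975
Bₛ = (B − 1)/(n − 1) = (5.1975 − 1)/(6 − 1) = 4.1975/5 = 0.8395

0.84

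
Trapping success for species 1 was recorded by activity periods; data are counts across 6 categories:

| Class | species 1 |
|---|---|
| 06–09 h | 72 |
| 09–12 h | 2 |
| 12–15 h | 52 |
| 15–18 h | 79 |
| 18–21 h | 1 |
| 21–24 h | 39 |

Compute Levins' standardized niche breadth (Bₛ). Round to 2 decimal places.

Proportions for species 1 (n=245): 72/245=0.2939, 2/245=0.0082, 52/245=0.2122, 79/245=0.3224, 1/245=0.0041, 39/245=0.1592
Σpᵢ² = 0.2939² + 0.0082² + 0.2122² + 0.3224² + 0.0041² + 0.1592² = 0.086377 + 0.000067 + 0.045029 + 0.103942 + 0.000017 + 0.025345 = 0.260777
B = 1 / 0.260777 = 3.8347
Bₛ = (B − 1)/(n − 1) = (3.8347 − 1)/(6 − 1) = 2.8347/5 = 0.5669

0.57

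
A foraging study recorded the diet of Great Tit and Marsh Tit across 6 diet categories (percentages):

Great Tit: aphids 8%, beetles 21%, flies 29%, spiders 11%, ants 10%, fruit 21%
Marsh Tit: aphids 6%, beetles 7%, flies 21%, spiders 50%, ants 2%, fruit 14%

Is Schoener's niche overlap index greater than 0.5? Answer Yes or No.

Yes

Convert percentages to proportions (divide by 100).
Σ|p₁ᵢ − p₂ᵢ| = 0.02 + 0.14 + 0.08 + 0.39 + 0.08 + 0.07 = 0.78
D = 1 − ½ × 0.78 = 1 − 0.390 = 0.6100
D = 0.6100 > 0.5 → Yes.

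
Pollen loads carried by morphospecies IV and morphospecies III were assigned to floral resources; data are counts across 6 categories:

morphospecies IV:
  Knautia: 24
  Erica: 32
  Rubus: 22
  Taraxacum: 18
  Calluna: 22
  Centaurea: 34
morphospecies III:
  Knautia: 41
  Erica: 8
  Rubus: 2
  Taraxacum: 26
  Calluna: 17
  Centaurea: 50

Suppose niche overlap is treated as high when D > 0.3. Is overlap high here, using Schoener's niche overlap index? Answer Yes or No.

Proportions for morphospecies IV (n=152): 24/152=0.1579, 32/152=0.2105, 22/152=0.1447, 18/152=0.1184, 22/152=0.1447, 34/152=0.2237
Proportions for morphospecies III (n=144): 41/144=0.2847, 8/144=0.0556, 2/144=0.0139, 26/144=0.1806, 17/144=0.1181, 50/144=0.3472
Σ|p₁ᵢ − p₂ᵢ| = 0.1268 + 0.1549 + 0.1308 + 0.0622 + 0.0266 + 0.1235 = 0.6248
D = 1 − ½ × 0.6248 = 1 − 0.31240 = 0.68760
D = 0.68760 > 0.3 → Yes.

Yes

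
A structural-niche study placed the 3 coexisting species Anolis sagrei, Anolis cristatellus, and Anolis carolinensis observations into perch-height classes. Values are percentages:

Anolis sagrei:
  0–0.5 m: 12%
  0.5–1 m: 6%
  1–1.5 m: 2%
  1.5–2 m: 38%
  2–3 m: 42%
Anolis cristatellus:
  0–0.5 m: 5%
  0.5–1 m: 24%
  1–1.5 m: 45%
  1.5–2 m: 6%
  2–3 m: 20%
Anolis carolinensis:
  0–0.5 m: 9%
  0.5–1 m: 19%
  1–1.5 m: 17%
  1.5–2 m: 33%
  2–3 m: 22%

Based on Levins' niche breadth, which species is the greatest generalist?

Anolis carolinensis

Convert percentages to proportions (divide by 100).
Σp_sagrᵢ² = 0.12² + 0.06² + 0.02² + 0.38² + 0.42² = 0.0144 + 0.0036 + 0.0004 + 0.1444 + 0.1764 = 0.3392
B_sagr = 1 / 0.3392 = 2.9481
Σp_crisᵢ² = 0.05² + 0.24² + 0.45² + 0.06² + 0.20² = 0.0025 + 0.0576 + 0.2025 + 0.0036 + 0.0400 = 0.3062
B_cris = 1 / 0.3062 = 3.2658
Σp_caroᵢ² = 0.09² + 0.19² + 0.17² + 0.33² + 0.22² = 0.0081 + 0.0361 + 0.0289 + 0.1089 + 0.0484 = 0.2304
B_caro = 1 / 0.2304 = 4.3403
Highest B → broadest niche (most generalist): Anolis carolinensis (B = 4.34).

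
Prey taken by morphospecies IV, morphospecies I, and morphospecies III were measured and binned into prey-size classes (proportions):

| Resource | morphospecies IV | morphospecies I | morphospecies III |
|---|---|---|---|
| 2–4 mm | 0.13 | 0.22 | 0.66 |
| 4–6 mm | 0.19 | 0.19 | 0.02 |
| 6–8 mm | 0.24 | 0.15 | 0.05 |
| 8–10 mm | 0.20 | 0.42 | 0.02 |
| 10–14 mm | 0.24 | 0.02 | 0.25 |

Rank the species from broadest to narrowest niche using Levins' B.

Σp_IVᵢ² = 0.13² + 0.19² + 0.24² + 0.20² + 0.24² = 0.0169 + 0.0361 + 0.0576 + 0.0400 + 0.0576 = 0.2082
B_IV = 1 / 0.2082 = 4.8031
Σp_Iᵢ² = 0.22² + 0.19² + 0.15² + 0.42² + 0.02² = 0.0484 + 0.0361 + 0.0225 + 0.1764 + 0.0004 = 0.2838
B_I = 1 / 0.2838 = 3.5236
Σp_IIIᵢ² = 0.66² + 0.02² + 0.05² + 0.02² + 0.25² = 0.4356 + 0.0004 + 0.0025 + 0.0004 + 0.0625 = 0.5014
B_III = 1 / 0.5014 = 1.9944
Ranking by B (broadest → narrowest): morphospecies IV (4.80) > morphospecies I (3.52) > morphospecies III (1.99)

morphospecies IV > morphospecies I > morphospecies III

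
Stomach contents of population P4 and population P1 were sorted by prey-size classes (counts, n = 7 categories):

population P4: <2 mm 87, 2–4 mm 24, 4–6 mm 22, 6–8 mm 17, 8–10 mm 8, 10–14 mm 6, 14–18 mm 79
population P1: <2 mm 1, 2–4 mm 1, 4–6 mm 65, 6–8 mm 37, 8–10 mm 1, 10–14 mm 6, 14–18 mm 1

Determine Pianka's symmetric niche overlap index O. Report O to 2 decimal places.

0.25

Proportions for population P4 (n=243): 87/243=0.3580, 24/243=0.0988, 22/243=0.0905, 17/243=0.0700, 8/243=0.0329, 6/243=0.0247, 79/243=0.3251
Proportions for population P1 (n=112): 1/112=0.0089, 1/112=0.0089, 65/112=0.5804, 37/112=0.3304, 1/112=0.0089, 6/112=0.0536, 1/112=0.0089
Σ p₁ᵢp₂ᵢ = 0.003186 + 0.000879 + 0.052526 + 0.023128 + 0.000293 + 0.001324 + 0.002893 = 0.084229
Σp_1ᵢ² = 0.3580² + 0.0988² + 0.0905² + 0.0700² + 0.0329² + 0.0247² + 0.3251² = 0.128164 + 0.009761 + 0.008190 + 0.004900 + 0.001082 + 0.000610 + 0.105690 = 0.258397
Σp_2ᵢ² = 0.0089² + 0.0089² + 0.5804² + 0.3304² + 0.0089² + 0.0536² + 0.0089² = 0.000079 + 0.000079 + 0.336864 + 0.109164 + 0.000079 + 0.002873 + 0.000079 = 0.449217
O = 0.084229 / √(0.258397 × 0.449217) = 0.084229 / 0.3406998 = 0.2472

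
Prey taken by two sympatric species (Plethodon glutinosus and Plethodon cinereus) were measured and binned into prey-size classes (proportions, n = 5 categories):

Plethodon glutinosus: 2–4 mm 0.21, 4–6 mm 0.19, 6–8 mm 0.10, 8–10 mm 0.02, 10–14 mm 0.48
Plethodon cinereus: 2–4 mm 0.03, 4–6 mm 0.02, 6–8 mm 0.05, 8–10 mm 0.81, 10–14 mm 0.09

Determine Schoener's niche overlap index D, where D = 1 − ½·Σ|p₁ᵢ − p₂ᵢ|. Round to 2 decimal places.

Σ|p₁ᵢ − p₂ᵢ| = 0.18 + 0.17 + 0.05 + 0.79 + 0.39 = 1.58
D = 1 − ½ × 1.58 = 1 − 0.790 = 0.2100

0.21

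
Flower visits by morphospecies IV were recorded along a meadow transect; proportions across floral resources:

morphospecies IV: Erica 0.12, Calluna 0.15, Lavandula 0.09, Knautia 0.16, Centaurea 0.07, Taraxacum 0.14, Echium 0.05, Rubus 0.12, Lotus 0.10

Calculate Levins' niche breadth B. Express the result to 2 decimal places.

8.20

Σpᵢ² = 0.12² + 0.15² + 0.09² + 0.16² + 0.07² + 0.14² + 0.05² + 0.12² + 0.10² = 0.0144 + 0.0225 + 0.0081 + 0.0256 + 0.0049 + 0.0196 + 0.0025 + 0.0144 + 0.0100 = 0.1220
B = 1 / 0.1220 = 8.1967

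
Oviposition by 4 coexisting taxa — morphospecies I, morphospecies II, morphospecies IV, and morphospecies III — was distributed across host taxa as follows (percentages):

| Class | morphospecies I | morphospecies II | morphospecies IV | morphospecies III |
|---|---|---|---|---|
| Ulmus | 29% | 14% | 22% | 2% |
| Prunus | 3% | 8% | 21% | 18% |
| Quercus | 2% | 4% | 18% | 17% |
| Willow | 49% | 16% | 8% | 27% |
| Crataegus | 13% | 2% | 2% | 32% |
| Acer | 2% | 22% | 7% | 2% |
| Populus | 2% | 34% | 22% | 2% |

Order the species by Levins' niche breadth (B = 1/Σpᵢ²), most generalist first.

Convert percentages to proportions (divide by 100).
Σp_Iᵢ² = 0.29² + 0.03² + 0.02² + 0.49² + 0.13² + 0.02² + 0.02² = 0.0841 + 0.0009 + 0.0004 + 0.2401 + 0.0169 + 0.0004 + 0.0004 = 0.3432
B_I = 1 / 0.3432 = 2.9138
Σp_IIᵢ² = 0.14² + 0.08² + 0.04² + 0.16² + 0.02² + 0.22² + 0.34² = 0.0196 + 0.0064 + 0.0016 + 0.0256 + 0.0004 + 0.0484 + 0.1156 = 0.2176
B_II = 1 / 0.2176 = 4.5956
Σp_IVᵢ² = 0.22² + 0.21² + 0.18² + 0.08² + 0.02² + 0.07² + 0.22² = 0.0484 + 0.0441 + 0.0324 + 0.0064 + 0.0004 + 0.0049 + 0.0484 = 0.1850
B_IV = 1 / 0.1850 = 5.4054
Σp_IIIᵢ² = 0.02² + 0.18² + 0.17² + 0.27² + 0.32² + 0.02² + 0.02² = 0.0004 + 0.0324 + 0.0289 + 0.0729 + 0.1024 + 0.0004 + 0.0004 = 0.2378
B_III = 1 / 0.2378 = 4.2052
Ranking by B (broadest → narrowest): morphospecies IV (5.41) > morphospecies II (4.60) > morphospecies III (4.21) > morphospecies I (2.91)

morphospecies IV > morphospecies II > morphospecies III > morphospecies I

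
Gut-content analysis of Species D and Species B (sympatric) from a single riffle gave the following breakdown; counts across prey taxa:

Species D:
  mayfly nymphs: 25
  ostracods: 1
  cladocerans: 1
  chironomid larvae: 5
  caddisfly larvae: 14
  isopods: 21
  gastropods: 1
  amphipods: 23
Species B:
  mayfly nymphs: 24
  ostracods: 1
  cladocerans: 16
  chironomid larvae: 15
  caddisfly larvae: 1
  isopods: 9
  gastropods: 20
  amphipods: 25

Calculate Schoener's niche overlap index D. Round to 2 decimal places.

Proportions for Species D (n=91): 25/91=0.2747, 1/91=0.0110, 1/91=0.0110, 5/91=0.0549, 14/91=0.1538, 21/91=0.2308, 1/91=0.0110, 23/91=0.2527
Proportions for Species B (n=111): 24/111=0.2162, 1/111=0.0090, 16/111=0.1441, 15/111=0.1351, 1/111=0.0090, 9/111=0.0811, 20/111=0.1802, 25/111=0.2252
Σ|p₁ᵢ − p₂ᵢ| = 0.0585 + 0.0020 + 0.1331 + 0.0802 + 0.1448 + 0.1497 + 0.1692 + 0.0275 = 0.7650
D = 1 − ½ × 0.7650 = 1 − 0.38250 = 0.61750

0.62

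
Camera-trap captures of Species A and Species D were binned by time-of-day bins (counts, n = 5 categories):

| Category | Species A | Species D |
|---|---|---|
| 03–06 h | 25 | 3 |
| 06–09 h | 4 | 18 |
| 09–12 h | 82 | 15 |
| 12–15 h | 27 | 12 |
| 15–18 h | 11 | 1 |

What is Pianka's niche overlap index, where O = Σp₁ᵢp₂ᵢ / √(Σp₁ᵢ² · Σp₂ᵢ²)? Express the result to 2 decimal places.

0.71

Proportions for Species A (n=149): 25/149=0.1678, 4/149=0.0268, 82/149=0.5503, 27/149=0.1812, 11/149=0.0738
Proportions for Species D (n=49): 3/49=0.0612, 18/49=0.3673, 15/49=0.3061, 12/49=0.2449, 1/49=0.0204
Σ p₁ᵢp₂ᵢ = 0.010269 + 0.009844 + 0.168447 + 0.044376 + 0.001506 = 0.234442
Σp_1ᵢ² = 0.1678² + 0.0268² + 0.5503² + 0.1812² + 0.0738² = 0.028157 + 0.000718 + 0.302830 + 0.032833 + 0.005446 = 0.369984
Σp_2ᵢ² = 0.0612² + 0.3673² + 0.3061² + 0.2449² + 0.0204² = 0.003745 + 0.134909 + 0.093697 + 0.059976 + 0.000416 = 0.292743
O = 0.234442 / √(0.369984 × 0.292743) = 0.234442 / 0.3291052 = 0.7124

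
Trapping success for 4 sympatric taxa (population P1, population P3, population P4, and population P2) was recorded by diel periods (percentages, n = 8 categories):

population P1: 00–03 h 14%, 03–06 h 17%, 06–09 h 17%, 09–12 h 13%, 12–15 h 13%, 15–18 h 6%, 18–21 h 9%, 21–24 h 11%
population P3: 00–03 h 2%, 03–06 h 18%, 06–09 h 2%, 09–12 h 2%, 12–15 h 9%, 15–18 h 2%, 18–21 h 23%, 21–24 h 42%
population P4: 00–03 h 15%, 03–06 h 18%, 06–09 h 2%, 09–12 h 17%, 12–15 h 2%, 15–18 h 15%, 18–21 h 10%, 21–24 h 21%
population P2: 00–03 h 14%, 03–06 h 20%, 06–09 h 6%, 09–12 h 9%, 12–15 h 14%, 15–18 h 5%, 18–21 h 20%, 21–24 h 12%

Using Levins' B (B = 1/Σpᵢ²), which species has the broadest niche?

population P1

Convert percentages to proportions (divide by 100).
Σp_P1ᵢ² = 0.14² + 0.17² + 0.17² + 0.13² + 0.13² + 0.06² + 0.09² + 0.11² = 0.0196 + 0.0289 + 0.0289 + 0.0169 + 0.0169 + 0.0036 + 0.0081 + 0.0121 = 0.1350
B_P1 = 1 / 0.1350 = 7.4074
Σp_P3ᵢ² = 0.02² + 0.18² + 0.02² + 0.02² + 0.09² + 0.02² + 0.23² + 0.42² = 0.0004 + 0.0324 + 0.0004 + 0.0004 + 0.0081 + 0.0004 + 0.0529 + 0.1764 = 0.2714
B_P3 = 1 / 0.2714 = 3.6846
Σp_P4ᵢ² = 0.15² + 0.18² + 0.02² + 0.17² + 0.02² + 0.15² + 0.10² + 0.21² = 0.0225 + 0.0324 + 0.0004 + 0.0289 + 0.0004 + 0.0225 + 0.0100 + 0.0441 = 0.1612
B_P4 = 1 / 0.1612 = 6.2035
Σp_P2ᵢ² = 0.14² + 0.20² + 0.06² + 0.09² + 0.14² + 0.05² + 0.20² + 0.12² = 0.0196 + 0.0400 + 0.0036 + 0.0081 + 0.0196 + 0.0025 + 0.0400 + 0.0144 = 0.1478
B_P2 = 1 / 0.1478 = 6.7659
Highest B → broadest niche (most generalist): population P1 (B = 7.41).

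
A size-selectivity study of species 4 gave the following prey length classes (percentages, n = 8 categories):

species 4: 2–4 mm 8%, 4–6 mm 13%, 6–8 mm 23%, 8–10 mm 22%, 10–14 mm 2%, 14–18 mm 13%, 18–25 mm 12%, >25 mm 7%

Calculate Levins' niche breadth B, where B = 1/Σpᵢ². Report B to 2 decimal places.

6.20

Convert percentages to proportions (divide by 100).
Σpᵢ² = 0.08² + 0.13² + 0.23² + 0.22² + 0.02² + 0.13² + 0.12² + 0.07² = 0.0064 + 0.0169 + 0.0529 + 0.0484 + 0.0004 + 0.0169 + 0.0144 + 0.0049 = 0.1612
B = 1 / 0.1612 = 6.2035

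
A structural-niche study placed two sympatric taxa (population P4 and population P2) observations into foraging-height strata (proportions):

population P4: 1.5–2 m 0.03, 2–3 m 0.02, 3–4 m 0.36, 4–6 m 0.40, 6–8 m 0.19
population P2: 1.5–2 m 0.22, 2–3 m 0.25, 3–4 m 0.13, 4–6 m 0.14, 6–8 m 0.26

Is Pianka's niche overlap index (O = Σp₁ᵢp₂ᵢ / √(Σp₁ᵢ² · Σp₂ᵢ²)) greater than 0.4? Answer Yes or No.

Σ p₁ᵢp₂ᵢ = 0.0066 + 0.0050 + 0.0468 + 0.0560 + 0.0494 = 0.1638
Σp_1ᵢ² = 0.03² + 0.02² + 0.36² + 0.40² + 0.19² = 0.0009 + 0.0004 + 0.1296 + 0.1600 + 0.0361 = 0.3270
Σp_2ᵢ² = 0.22² + 0.25² + 0.13² + 0.14² + 0.26² = 0.0484 + 0.0625 + 0.0169 + 0.0196 + 0.0676 = 0.2150
O = 0.1638 / √(0.3270 × 0.2150) = 0.1638 / 0.26515 = 0.6178
O = 0.6178 > 0.4 → Yes.

Yes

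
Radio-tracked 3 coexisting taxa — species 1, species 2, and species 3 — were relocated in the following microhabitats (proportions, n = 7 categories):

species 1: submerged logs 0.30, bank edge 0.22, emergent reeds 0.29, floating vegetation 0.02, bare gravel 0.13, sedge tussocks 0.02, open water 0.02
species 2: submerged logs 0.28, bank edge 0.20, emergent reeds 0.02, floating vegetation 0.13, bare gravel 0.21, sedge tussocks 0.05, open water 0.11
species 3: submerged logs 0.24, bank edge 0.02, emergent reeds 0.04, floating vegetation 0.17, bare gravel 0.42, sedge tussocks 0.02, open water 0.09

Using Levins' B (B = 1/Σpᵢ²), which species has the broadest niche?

species 2

Σp_1ᵢ² = 0.30² + 0.22² + 0.29² + 0.02² + 0.13² + 0.02² + 0.02² = 0.0900 + 0.0484 + 0.0841 + 0.0004 + 0.0169 + 0.0004 + 0.0004 = 0.2406
B_1 = 1 / 0.2406 = 4.1563
Σp_2ᵢ² = 0.28² + 0.20² + 0.02² + 0.13² + 0.21² + 0.05² + 0.11² = 0.0784 + 0.0400 + 0.0004 + 0.0169 + 0.0441 + 0.0025 + 0.0121 = 0.1944
B_2 = 1 / 0.1944 = 5.1440
Σp_3ᵢ² = 0.24² + 0.02² + 0.04² + 0.17² + 0.42² + 0.02² + 0.09² = 0.0576 + 0.0004 + 0.0016 + 0.0289 + 0.1764 + 0.0004 + 0.0081 = 0.2734
B_3 = 1 / 0.2734 = 3.6576
Highest B → broadest niche (most generalist): species 2 (B = 5.14).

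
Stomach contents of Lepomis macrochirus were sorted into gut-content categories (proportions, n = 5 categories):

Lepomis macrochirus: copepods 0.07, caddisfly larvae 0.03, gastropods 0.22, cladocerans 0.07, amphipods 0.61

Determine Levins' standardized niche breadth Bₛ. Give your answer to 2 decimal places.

Σpᵢ² = 0.07² + 0.03² + 0.22² + 0.07² + 0.61² = 0.0049 + 0.0009 + 0.0484 + 0.0049 + 0.3721 = 0.4312
B = 1 / 0.4312 = 2.3191
Bₛ = (B − 1)/(n − 1) = (2.3191 − 1)/(5 − 1) = 1.3191/4 = 0.3298

0.33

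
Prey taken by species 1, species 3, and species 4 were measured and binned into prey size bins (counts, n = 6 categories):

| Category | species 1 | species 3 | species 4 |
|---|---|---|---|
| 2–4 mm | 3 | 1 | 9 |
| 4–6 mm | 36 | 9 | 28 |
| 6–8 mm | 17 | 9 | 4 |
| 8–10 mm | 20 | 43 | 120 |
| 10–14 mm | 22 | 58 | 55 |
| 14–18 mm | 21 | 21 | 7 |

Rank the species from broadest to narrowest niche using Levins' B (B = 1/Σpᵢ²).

Proportions for species 1 (n=119): 3/119=0.0252, 36/119=0.3025, 17/119=0.1429, 20/119=0.1681, 22/119=0.1849, 21/119=0.1765
Proportions for species 3 (n=141): 1/141=0.0071, 9/141=0.0638, 9/141=0.0638, 43/141=0.3050, 58/141=0.4113, 21/141=0.1489
Proportions for species 4 (n=223): 9/223=0.0404, 28/223=0.1256, 4/223=0.0179, 120/223=0.5381, 55/223=0.2466, 7/223=0.0314
Σp_1ᵢ² = 0.0252² + 0.3025² + 0.1429² + 0.1681² + 0.1849² + 0.1765² = 0.000635 + 0.091506 + 0.020420 + 0.028258 + 0.034188 + 0.031152 = 0.206159
B_1 = 1 / 0.206159 = 4.8506
Σp_3ᵢ² = 0.0071² + 0.0638² + 0.0638² + 0.3050² + 0.4113² + 0.1489² = 0.000050 + 0.004070 + 0.004070 + 0.093025 + 0.169168 + 0.022171 = 0.292554
B_3 = 1 / 0.292554 = 3.4182
Σp_4ᵢ² = 0.0404² + 0.1256² + 0.0179² + 0.5381² + 0.2466² + 0.0314² = 0.001632 + 0.015775 + 0.000320 + 0.289552 + 0.060812 + 0.000986 = 0.369077
B_4 = 1 / 0.369077 = 2.7095
Ranking by B (broadest → narrowest): species 1 (4.85) > species 3 (3.42) > species 4 (2.71)

species 1 > species 3 > species 4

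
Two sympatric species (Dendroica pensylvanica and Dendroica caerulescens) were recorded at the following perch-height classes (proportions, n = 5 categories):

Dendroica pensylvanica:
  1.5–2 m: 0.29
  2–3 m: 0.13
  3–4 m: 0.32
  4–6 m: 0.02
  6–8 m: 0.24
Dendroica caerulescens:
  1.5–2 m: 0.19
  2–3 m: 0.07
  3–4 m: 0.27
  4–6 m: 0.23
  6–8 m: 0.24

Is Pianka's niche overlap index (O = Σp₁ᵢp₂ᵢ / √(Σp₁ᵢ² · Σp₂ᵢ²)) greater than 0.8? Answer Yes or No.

Yes

Σ p₁ᵢp₂ᵢ = 0.0551 + 0.0091 + 0.0864 + 0.0046 + 0.0576 = 0.2128
Σp_1ᵢ² = 0.29² + 0.13² + 0.32² + 0.02² + 0.24² = 0.0841 + 0.0169 + 0.1024 + 0.0004 + 0.0576 = 0.2614
Σp_2ᵢ² = 0.19² + 0.07² + 0.27² + 0.23² + 0.24² = 0.0361 + 0.0049 + 0.0729 + 0.0529 + 0.0576 = 0.2244
O = 0.2128 / √(0.2614 × 0.2244) = 0.2128 / 0.24219 = 0.8786
O = 0.8786 > 0.8 → Yes.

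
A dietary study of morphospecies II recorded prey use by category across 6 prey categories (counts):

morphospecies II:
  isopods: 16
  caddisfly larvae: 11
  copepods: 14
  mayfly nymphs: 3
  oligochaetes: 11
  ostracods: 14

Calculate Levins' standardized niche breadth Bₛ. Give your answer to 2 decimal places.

Proportions for morphospecies II (n=69): 16/69=0.2319, 11/69=0.1594, 14/69=0.2029, 3/69=0.0435, 11/69=0.1594, 14/69=0.2029
Σpᵢ² = 0.2319² + 0.1594² + 0.2029² + 0.0435² + 0.1594² + 0.2029² = 0.053778 + 0.025408 + 0.041168 + 0.001892 + 0.025408 + 0.041168 = 0.188822
B = 1 / 0.188822 = 5.2960
Bₛ = (B − 1)/(n − 1) = (5.2960 − 1)/(6 − 1) = 4.2960/5 = 0.8592

0.86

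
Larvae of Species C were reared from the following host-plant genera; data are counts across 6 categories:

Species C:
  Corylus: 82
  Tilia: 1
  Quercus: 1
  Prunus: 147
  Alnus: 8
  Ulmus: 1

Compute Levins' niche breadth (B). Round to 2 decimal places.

2.03

Proportions for Species C (n=240): 82/240=0.3417, 1/240=0.0042, 1/240=0.0042, 147/240=0.6125, 8/240=0.0333, 1/240=0.0042
Σpᵢ² = 0.3417² + 0.0042² + 0.0042² + 0.6125² + 0.0333² + 0.0042² = 0.116759 + 0.000018 + 0.000018 + 0.375156 + 0.001109 + 0.000018 = 0.493078
B = 1 / 0.493078 = 2.0281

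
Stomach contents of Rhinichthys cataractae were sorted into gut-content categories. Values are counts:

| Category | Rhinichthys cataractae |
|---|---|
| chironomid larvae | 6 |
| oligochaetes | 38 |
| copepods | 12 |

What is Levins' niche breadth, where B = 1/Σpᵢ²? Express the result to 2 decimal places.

Proportions for Rhinichthys cataractae (n=56): 6/56=0.1071, 38/56=0.6786, 12/56=0.2143
Σpᵢ² = 0.1071² + 0.6786² + 0.2143² = 0.011470 + 0.460498 + 0.045924 = 0.517892
B = 1 / 0.517892 = 1.9309

1.93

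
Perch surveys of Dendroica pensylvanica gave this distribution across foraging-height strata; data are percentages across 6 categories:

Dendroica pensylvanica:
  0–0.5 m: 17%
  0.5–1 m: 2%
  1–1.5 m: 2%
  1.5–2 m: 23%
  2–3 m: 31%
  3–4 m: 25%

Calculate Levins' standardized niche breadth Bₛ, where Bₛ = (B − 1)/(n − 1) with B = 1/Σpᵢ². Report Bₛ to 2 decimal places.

Convert percentages to proportions (divide by 100).
Σpᵢ² = 0.17² + 0.02² + 0.02² + 0.23² + 0.31² + 0.25² = 0.0289 + 0.0004 + 0.0004 + 0.0529 + 0.0961 + 0.0625 = 0.2412
B = 1 / 0.2412 = 4.1459
Bₛ = (B − 1)/(n − 1) = (4.1459 − 1)/(6 − 1) = 3.1459/5 = 0.6292

0.63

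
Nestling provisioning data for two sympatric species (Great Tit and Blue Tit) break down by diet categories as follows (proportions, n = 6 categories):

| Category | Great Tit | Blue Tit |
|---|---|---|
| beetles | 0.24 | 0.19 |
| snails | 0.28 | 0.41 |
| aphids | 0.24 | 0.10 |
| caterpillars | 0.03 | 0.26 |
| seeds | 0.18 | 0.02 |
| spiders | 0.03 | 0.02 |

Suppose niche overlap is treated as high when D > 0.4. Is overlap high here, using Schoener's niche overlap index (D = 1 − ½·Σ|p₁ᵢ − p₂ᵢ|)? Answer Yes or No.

Yes

Σ|p₁ᵢ − p₂ᵢ| = 0.05 + 0.13 + 0.14 + 0.23 + 0.16 + 0.01 = 0.72
D = 1 − ½ × 0.72 = 1 − 0.360 = 0.6400
D = 0.6400 > 0.4 → Yes.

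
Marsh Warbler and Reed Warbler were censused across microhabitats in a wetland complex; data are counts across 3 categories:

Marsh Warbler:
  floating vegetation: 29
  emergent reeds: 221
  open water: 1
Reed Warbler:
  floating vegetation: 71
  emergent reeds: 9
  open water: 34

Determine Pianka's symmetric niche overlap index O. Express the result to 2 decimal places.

Proportions for Marsh Warbler (n=251): 29/251=0.1155, 221/251=0.8805, 1/251=0.0040
Proportions for Reed Warbler (n=114): 71/114=0.6228, 9/114=0.0789, 34/114=0.2982
Σ p₁ᵢp₂ᵢ = 0.071933 + 0.069471 + 0.001193 = 0.142597
Σp_1ᵢ² = 0.1155² + 0.8805² + 0.0040² = 0.013340 + 0.775280 + 0.000016 = 0.788636
Σp_2ᵢ² = 0.6228² + 0.0789² + 0.2982² = 0.387880 + 0.006225 + 0.088923 = 0.483028
O = 0.142597 / √(0.788636 × 0.483028) = 0.142597 / 0.6171979 = 0.2310

0.23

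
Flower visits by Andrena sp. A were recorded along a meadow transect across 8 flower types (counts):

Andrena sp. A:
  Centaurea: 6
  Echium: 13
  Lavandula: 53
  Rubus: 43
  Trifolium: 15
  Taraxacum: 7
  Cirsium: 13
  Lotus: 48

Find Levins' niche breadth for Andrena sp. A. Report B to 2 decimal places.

5.15

Proportions for Andrena sp. A (n=198): 6/198=0.0303, 13/198=0.0657, 53/198=0.2677, 43/198=0.2172, 15/198=0.0758, 7/198=0.0354, 13/198=0.0657, 48/198=0.2424
Σpᵢ² = 0.0303² + 0.0657² + 0.2677² + 0.2172² + 0.0758² + 0.0354² + 0.0657² + 0.2424² = 0.000918 + 0.004316 + 0.071663 + 0.047176 + 0.005746 + 0.001253 + 0.004316 + 0.058758 = 0.194146
B = 1 / 0.194146 = 5.1508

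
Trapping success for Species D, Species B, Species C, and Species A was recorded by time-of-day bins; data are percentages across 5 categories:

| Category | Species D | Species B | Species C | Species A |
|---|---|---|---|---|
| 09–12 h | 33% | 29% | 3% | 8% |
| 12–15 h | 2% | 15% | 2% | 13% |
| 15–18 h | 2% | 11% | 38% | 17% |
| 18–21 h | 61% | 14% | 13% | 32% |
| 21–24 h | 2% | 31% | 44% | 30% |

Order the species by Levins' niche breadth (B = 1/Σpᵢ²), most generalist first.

Convert percentages to proportions (divide by 100).
Σp_Dᵢ² = 0.33² + 0.02² + 0.02² + 0.61² + 0.02² = 0.1089 + 0.0004 + 0.0004 + 0.3721 + 0.0004 = 0.4822
B_D = 1 / 0.4822 = 2.0738
Σp_Bᵢ² = 0.29² + 0.15² + 0.11² + 0.14² + 0.31² = 0.0841 + 0.0225 + 0.0121 + 0.0196 + 0.0961 = 0.2344
B_B = 1 / 0.2344 = 4.2662
Σp_Cᵢ² = 0.03² + 0.02² + 0.38² + 0.13² + 0.44² = 0.0009 + 0.0004 + 0.1444 + 0.0169 + 0.1936 = 0.3562
B_C = 1 / 0.3562 = 2.8074
Σp_Aᵢ² = 0.08² + 0.13² + 0.17² + 0.32² + 0.30² = 0.0064 + 0.0169 + 0.0289 + 0.1024 + 0.0900 = 0.2446
B_A = 1 / 0.2446 = 4.0883
Ranking by B (broadest → narrowest): Species B (4.27) > Species A (4.09) > Species C (2.81) > Species D (2.07)

Species B > Species A > Species C > Species D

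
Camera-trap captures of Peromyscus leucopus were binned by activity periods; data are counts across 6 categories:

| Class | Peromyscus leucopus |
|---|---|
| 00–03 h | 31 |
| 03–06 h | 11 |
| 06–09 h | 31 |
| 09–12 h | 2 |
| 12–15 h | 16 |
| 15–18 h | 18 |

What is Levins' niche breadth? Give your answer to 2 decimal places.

4.52

Proportions for Peromyscus leucopus (n=109): 31/109=0.2844, 11/109=0.1009, 31/109=0.2844, 2/109=0.0183, 16/109=0.1468, 18/109=0.1651
Σpᵢ² = 0.2844² + 0.1009² + 0.2844² + 0.0183² + 0.1468² + 0.1651² = 0.080883 + 0.010181 + 0.080883 + 0.000335 + 0.021550 + 0.027258 = 0.221090
B = 1 / 0.221090 = 4.5230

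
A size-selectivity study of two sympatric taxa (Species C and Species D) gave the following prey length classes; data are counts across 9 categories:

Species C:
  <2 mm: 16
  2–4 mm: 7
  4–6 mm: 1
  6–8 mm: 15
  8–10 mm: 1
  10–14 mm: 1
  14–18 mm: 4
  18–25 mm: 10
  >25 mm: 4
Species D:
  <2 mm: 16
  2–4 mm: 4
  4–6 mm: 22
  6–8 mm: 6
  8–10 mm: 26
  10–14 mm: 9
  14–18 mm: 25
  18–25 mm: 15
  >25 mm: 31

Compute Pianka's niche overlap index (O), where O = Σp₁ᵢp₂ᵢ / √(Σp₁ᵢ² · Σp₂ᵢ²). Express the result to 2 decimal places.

Proportions for Species C (n=59): 16/59=0.2712, 7/59=0.1186, 1/59=0.0169, 15/59=0.2542, 1/59=0.0169, 1/59=0.0169, 4/59=0.0678, 10/59=0.1695, 4/59=0.0678
Proportions for Species D (n=154): 16/154=0.1039, 4/154=0.0260, 22/154=0.1429, 6/154=0.0390, 26/154=0.1688, 9/154=0.0584, 25/154=0.1623, 15/154=0.0974, 31/154=0.2013
Σ p₁ᵢp₂ᵢ = 0.028178 + 0.003084 + 0.002415 + 0.009914 + 0.002853 + 0.000987 + 0.011004 + 0.016509 + 0.013648 = 0.088592
Σp_1ᵢ² = 0.2712² + 0.1186² + 0.0169² + 0.2542² + 0.0169² + 0.0169² + 0.0678² + 0.1695² + 0.0678² = 0.073549 + 0.014066 + 0.000286 + 0.064618 + 0.000286 + 0.000286 + 0.004597 + 0.028730 + 0.004597 = 0.191015
Σp_2ᵢ² = 0.1039² + 0.0260² + 0.1429² + 0.0390² + 0.1688² + 0.0584² + 0.1623² + 0.0974² + 0.2013² = 0.010795 + 0.000676 + 0.020420 + 0.001521 + 0.028493 + 0.003411 + 0.026341 + 0.009487 + 0.040522 = 0.141666
O = 0.088592 / √(0.191015 × 0.141666) = 0.088592 / 0.1645002 = 0.5386

0.54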